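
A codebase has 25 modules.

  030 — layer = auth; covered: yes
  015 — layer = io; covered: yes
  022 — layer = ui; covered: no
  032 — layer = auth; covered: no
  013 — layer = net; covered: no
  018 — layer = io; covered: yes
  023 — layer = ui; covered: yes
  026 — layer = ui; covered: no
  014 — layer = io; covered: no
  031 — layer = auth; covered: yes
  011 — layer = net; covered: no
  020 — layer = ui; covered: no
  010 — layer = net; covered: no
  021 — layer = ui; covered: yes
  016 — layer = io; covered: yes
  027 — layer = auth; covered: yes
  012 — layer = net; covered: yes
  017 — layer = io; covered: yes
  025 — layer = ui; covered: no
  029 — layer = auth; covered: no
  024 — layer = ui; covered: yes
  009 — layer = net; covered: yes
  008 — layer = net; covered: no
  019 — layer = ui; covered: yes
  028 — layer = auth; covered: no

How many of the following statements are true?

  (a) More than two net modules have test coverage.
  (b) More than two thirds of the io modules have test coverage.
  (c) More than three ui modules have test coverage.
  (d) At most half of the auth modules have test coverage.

3

(a) net: |A| = 6, |A ∩ B| = 2; needs |A ∩ B| > 2 — false.
(b) io: |A| = 5, |A ∩ B| = 4; needs |A ∩ B| / |A| > 2/3 — true.
(c) ui: |A| = 8, |A ∩ B| = 4; needs |A ∩ B| > 3 — true.
(d) auth: |A| = 6, |A ∩ B| = 3; needs |A ∩ B| ≤ |A ∖ B| — true.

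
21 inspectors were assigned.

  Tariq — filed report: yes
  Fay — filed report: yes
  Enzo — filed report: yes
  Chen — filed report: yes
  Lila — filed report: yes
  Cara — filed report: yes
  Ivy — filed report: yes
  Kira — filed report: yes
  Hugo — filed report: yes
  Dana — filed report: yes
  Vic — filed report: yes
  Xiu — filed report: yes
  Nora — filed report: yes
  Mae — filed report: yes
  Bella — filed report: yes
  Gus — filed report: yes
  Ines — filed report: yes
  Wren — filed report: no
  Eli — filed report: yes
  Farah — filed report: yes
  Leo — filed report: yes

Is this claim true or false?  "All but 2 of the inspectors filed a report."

'All but 2 of the inspectors filed a report' holds iff |A ∖ B| = 2.
|A| = 21, |A ∩ B| = 20, |A ∖ B| = 1.
|A ∖ B| = 1, so the statement is false.

False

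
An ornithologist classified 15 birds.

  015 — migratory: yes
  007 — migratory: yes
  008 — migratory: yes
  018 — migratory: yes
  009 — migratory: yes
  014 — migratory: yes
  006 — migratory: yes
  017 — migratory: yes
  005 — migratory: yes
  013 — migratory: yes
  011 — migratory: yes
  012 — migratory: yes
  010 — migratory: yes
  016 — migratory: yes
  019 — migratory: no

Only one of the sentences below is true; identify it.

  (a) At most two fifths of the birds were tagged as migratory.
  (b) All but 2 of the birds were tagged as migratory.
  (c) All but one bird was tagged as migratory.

(c)

|A| = 15, |A ∩ B| = 14, |A ∖ B| = 1.
(a) requires |A ∩ B| / |A| ≤ 2/5: false.
(b) requires |A ∖ B| = 2: false.
(c) requires |A ∖ B| = 1: true.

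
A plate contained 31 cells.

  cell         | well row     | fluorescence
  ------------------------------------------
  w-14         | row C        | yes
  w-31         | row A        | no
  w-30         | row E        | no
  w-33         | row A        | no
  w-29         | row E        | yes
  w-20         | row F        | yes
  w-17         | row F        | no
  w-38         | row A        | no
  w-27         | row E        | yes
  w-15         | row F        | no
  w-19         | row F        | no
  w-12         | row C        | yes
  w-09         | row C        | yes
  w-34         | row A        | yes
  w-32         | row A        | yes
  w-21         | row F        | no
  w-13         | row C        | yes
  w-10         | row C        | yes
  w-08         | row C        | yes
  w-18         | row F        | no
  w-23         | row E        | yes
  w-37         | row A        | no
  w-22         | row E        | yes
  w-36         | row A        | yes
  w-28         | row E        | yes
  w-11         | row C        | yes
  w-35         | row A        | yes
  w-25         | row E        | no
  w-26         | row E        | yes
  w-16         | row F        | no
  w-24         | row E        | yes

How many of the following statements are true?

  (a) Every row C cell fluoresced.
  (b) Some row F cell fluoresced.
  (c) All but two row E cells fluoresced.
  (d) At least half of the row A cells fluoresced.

4

(a) row C: |A| = 7, |A ∩ B| = 7; needs A ⊆ B, i.e. every element of A is in B (|A ∖ B| = 0) — true.
(b) row F: |A| = 7, |A ∩ B| = 1; needs A ∩ B ≠ ∅ (|A ∩ B| ≥ 1) — true.
(c) row E: |A| = 9, |A ∩ B| = 7; needs |A ∖ B| = 2 — true.
(d) row A: |A| = 8, |A ∩ B| = 4; needs |A ∩ B| ≥ |A ∖ B| — true.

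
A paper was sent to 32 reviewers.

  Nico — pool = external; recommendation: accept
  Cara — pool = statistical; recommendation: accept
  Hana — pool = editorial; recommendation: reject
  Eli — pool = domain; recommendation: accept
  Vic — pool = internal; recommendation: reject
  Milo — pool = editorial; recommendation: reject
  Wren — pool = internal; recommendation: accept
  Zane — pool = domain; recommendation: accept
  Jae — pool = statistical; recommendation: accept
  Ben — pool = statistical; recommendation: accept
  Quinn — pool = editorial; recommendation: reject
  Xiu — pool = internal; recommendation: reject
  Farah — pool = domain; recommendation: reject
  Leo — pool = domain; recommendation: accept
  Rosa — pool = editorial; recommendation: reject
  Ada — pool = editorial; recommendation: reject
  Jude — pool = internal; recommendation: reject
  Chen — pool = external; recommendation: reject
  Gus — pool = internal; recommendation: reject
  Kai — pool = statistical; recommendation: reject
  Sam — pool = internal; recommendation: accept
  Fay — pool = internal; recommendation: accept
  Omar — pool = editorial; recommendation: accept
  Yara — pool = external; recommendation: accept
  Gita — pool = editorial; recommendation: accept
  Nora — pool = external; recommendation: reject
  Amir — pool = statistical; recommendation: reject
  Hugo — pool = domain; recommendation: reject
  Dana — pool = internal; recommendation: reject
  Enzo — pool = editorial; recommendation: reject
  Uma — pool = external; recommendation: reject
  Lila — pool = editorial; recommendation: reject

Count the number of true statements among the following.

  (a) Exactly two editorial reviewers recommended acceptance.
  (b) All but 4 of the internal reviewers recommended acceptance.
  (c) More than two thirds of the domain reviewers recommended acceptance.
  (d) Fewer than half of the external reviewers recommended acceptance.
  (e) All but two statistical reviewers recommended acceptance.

3

(a) editorial: |A| = 9, |A ∩ B| = 2; needs |A ∩ B| = 2 — true.
(b) internal: |A| = 8, |A ∩ B| = 3; needs |A ∖ B| = 4 — false.
(c) domain: |A| = 5, |A ∩ B| = 3; needs |A ∩ B| / |A| > 2/3 — false.
(d) external: |A| = 5, |A ∩ B| = 2; needs |A ∩ B| < |A ∖ B| — true.
(e) statistical: |A| = 5, |A ∩ B| = 3; needs |A ∖ B| = 2 — true.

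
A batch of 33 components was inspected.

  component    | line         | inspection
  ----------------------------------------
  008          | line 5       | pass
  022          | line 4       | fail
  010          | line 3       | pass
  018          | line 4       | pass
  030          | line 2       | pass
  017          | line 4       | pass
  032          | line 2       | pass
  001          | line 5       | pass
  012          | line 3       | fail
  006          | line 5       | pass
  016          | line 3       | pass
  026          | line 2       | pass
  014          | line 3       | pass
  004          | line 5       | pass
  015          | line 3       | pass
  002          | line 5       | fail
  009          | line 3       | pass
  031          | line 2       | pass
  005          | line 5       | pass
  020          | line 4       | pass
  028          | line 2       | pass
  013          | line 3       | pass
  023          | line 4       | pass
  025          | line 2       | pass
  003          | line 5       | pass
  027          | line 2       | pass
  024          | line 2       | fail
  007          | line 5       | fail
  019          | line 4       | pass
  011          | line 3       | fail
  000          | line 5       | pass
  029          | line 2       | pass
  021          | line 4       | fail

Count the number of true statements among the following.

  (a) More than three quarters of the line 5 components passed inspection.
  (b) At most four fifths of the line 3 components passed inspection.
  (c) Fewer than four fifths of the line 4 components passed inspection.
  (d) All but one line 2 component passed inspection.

4

(a) line 5: |A| = 9, |A ∩ B| = 7; needs |A ∩ B| / |A| > 3/4 — true.
(b) line 3: |A| = 8, |A ∩ B| = 6; needs |A ∩ B| / |A| ≤ 4/5 — true.
(c) line 4: |A| = 7, |A ∩ B| = 5; needs |A ∩ B| / |A| < 4/5 — true.
(d) line 2: |A| = 9, |A ∩ B| = 8; needs |A ∖ B| = 1 — true.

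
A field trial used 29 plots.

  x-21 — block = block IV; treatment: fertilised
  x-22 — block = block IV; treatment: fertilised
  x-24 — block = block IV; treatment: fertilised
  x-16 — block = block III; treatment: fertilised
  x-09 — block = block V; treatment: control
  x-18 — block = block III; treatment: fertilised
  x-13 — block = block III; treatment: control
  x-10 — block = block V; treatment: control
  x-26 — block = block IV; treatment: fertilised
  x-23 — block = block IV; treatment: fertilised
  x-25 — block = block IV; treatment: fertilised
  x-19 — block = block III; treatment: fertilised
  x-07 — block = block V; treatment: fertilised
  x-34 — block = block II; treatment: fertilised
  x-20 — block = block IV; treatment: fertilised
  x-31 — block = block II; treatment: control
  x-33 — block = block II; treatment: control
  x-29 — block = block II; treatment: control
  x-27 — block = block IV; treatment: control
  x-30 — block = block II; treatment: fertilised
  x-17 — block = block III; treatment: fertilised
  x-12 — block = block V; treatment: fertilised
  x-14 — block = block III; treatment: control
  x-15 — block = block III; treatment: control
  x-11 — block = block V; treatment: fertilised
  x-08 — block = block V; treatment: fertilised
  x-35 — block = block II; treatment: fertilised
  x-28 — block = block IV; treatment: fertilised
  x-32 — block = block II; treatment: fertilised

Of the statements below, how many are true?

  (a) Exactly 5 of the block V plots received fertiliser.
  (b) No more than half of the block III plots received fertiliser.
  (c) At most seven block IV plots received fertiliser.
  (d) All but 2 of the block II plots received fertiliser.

(a) block V: |A| = 6, |A ∩ B| = 4; needs |A ∩ B| = 5 — false.
(b) block III: |A| = 7, |A ∩ B| = 4; needs |A ∩ B| ≤ |A ∖ B| — false.
(c) block IV: |A| = 9, |A ∩ B| = 8; needs |A ∩ B| ≤ 7 — false.
(d) block II: |A| = 7, |A ∩ B| = 4; needs |A ∖ B| = 2 — false.

0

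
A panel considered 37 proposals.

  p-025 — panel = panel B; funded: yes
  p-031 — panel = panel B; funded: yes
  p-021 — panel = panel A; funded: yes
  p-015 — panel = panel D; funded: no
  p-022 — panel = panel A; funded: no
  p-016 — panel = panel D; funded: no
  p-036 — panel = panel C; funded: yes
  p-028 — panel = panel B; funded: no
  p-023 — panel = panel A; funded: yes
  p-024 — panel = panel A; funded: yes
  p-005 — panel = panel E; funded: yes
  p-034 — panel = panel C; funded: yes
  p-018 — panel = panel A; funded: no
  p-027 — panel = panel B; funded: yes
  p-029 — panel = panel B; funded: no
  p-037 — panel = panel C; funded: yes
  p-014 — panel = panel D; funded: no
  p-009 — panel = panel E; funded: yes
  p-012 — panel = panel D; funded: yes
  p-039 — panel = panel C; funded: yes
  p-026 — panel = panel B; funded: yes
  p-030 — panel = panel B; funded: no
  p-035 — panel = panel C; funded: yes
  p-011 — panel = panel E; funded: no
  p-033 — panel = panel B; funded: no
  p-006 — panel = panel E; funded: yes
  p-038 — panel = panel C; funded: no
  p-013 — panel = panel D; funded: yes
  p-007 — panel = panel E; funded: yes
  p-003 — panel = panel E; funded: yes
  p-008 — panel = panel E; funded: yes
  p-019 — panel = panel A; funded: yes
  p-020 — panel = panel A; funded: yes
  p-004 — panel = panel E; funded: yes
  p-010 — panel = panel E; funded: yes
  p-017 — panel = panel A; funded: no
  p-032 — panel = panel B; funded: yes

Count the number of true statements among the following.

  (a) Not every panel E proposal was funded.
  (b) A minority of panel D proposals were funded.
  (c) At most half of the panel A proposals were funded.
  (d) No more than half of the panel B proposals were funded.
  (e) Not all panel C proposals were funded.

(a) panel E: |A| = 9, |A ∩ B| = 8; needs A ⊄ B (|A ∖ B| ≥ 1) — true.
(b) panel D: |A| = 5, |A ∩ B| = 2; needs |A ∩ B| < |A ∖ B| — true.
(c) panel A: |A| = 8, |A ∩ B| = 5; needs |A ∩ B| ≤ |A ∖ B| — false.
(d) panel B: |A| = 9, |A ∩ B| = 5; needs |A ∩ B| ≤ |A ∖ B| — false.
(e) panel C: |A| = 6, |A ∩ B| = 5; needs A ⊄ B (|A ∖ B| ≥ 1) — true.

3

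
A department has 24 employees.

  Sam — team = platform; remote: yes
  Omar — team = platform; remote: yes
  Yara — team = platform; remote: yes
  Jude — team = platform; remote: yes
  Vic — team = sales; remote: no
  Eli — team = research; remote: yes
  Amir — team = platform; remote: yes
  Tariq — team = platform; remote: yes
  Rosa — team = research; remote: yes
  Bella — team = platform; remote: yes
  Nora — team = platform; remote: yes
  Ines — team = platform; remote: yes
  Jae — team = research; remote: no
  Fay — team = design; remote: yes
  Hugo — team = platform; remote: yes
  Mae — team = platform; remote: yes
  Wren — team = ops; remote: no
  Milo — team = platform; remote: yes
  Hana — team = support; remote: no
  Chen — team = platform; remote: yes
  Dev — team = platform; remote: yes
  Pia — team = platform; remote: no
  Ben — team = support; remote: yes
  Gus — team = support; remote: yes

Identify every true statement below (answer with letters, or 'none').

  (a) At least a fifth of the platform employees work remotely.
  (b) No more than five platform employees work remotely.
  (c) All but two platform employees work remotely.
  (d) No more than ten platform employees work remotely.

|A| = 15, |A ∩ B| = 14, |A ∖ B| = 1.
(a) |A ∩ B| / |A| ≥ 1/5: holds.
(b) |A ∩ B| ≤ 5: fails.
(c) |A ∖ B| = 2: fails.
(d) |A ∩ B| ≤ 10: fails.

(a)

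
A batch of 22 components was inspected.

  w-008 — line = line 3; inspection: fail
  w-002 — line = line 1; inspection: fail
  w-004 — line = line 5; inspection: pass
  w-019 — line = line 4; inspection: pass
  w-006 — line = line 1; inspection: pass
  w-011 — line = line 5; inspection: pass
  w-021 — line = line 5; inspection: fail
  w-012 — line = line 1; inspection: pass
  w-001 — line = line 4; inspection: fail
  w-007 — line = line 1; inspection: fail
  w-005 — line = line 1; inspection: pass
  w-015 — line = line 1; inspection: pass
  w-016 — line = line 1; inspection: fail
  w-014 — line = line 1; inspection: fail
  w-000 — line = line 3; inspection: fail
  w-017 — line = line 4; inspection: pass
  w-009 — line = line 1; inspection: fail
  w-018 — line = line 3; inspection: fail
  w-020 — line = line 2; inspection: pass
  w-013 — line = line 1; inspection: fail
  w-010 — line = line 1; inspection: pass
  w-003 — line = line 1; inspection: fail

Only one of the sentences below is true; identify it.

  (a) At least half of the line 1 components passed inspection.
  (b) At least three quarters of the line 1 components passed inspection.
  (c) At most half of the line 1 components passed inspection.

(c)

|A| = 12, |A ∩ B| = 5, |A ∖ B| = 7.
(a) requires |A ∩ B| ≥ |A ∖ B|: false.
(b) requires |A ∩ B| / |A| ≥ 3/4: false.
(c) requires |A ∩ B| ≤ |A ∖ B|: true.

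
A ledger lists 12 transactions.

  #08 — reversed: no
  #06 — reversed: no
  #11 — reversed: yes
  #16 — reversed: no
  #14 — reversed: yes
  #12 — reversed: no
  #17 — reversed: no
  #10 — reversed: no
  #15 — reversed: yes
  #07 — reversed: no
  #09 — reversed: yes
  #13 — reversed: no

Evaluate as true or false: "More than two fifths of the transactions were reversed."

The determiner here denotes the relation: |A ∩ B| / |A| > 2/5.
A (the restrictor) = {#08, #06, #11, #16, #14, #12, #17, #10, #15, #07, #09, #13}, |A| = 12.
A ∩ B = {#11, #14, #15, #09}, so |A ∩ B| = 4.
A ∖ B = {#08, #06, #16, #12, #17, #10, #07, #13}, so |A ∖ B| = 8.
|A ∩ B|/|A| = 4/12, so the statement is false.

False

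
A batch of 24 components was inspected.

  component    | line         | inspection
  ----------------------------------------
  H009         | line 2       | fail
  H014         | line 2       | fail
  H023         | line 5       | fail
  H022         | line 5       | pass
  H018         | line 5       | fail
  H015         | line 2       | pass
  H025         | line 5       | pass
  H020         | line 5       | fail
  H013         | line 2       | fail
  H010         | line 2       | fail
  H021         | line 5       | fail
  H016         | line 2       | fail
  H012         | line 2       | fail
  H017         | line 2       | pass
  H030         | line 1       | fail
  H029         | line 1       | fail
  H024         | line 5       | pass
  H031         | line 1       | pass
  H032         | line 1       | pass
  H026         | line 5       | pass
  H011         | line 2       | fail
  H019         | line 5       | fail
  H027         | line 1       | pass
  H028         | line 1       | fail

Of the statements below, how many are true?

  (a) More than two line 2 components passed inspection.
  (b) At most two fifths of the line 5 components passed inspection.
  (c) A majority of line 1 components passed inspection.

(a) line 2: |A| = 9, |A ∩ B| = 2; needs |A ∩ B| > 2 — false.
(b) line 5: |A| = 9, |A ∩ B| = 4; needs |A ∩ B| / |A| ≤ 2/5 — false.
(c) line 1: |A| = 6, |A ∩ B| = 3; needs |A ∩ B| > |A ∖ B| — false.

0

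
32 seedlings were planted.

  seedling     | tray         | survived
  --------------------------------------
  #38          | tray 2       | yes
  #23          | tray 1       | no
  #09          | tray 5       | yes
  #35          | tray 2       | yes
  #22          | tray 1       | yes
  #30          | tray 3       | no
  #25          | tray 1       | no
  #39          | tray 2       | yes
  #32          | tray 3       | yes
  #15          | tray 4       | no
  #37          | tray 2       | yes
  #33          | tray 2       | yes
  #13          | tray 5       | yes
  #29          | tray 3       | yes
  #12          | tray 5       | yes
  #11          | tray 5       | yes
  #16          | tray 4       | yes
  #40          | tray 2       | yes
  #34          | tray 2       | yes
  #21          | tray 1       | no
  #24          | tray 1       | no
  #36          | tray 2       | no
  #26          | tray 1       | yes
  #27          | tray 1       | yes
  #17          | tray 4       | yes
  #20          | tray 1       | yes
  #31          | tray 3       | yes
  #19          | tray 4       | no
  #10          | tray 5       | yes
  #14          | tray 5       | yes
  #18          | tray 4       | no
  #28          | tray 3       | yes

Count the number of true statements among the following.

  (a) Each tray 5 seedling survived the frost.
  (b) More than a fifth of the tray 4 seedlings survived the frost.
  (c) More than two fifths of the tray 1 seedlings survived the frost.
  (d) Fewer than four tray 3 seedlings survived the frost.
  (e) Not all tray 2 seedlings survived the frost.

4

(a) tray 5: |A| = 6, |A ∩ B| = 6; needs A ⊆ B, i.e. every element of A is in B (|A ∖ B| = 0) — true.
(b) tray 4: |A| = 5, |A ∩ B| = 2; needs |A ∩ B| / |A| > 1/5 — true.
(c) tray 1: |A| = 8, |A ∩ B| = 4; needs |A ∩ B| / |A| > 2/5 — true.
(d) tray 3: |A| = 5, |A ∩ B| = 4; needs |A ∩ B| < 4 — false.
(e) tray 2: |A| = 8, |A ∩ B| = 7; needs A ⊄ B (|A ∖ B| ≥ 1) — true.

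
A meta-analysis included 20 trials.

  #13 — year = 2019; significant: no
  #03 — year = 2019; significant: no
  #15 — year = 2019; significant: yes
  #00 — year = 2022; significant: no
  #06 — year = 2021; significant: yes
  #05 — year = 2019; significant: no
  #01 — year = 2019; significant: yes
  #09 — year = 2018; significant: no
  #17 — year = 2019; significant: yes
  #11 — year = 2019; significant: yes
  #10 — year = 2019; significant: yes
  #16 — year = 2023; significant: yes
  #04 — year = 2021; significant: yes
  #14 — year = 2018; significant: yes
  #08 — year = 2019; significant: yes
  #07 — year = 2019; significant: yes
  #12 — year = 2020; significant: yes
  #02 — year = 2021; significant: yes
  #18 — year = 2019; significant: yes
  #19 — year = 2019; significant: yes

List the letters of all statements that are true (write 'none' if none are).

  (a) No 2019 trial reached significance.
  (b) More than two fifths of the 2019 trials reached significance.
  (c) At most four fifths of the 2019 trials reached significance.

(b), (c)

|A| = 12, |A ∩ B| = 9, |A ∖ B| = 3.
(a) A ∩ B = ∅ (|A ∩ B| = 0): fails.
(b) |A ∩ B| / |A| > 2/5: holds.
(c) |A ∩ B| / |A| ≤ 4/5: holds.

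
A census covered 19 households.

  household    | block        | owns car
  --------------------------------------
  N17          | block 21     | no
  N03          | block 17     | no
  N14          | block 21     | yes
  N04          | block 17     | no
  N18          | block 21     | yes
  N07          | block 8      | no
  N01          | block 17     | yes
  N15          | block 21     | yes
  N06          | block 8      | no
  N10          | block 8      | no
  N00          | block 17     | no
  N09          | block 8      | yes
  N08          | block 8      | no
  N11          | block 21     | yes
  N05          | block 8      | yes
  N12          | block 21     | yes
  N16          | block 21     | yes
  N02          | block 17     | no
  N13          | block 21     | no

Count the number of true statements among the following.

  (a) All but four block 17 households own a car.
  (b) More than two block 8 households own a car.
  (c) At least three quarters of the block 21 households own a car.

(a) block 17: |A| = 5, |A ∩ B| = 1; needs |A ∖ B| = 4 — true.
(b) block 8: |A| = 6, |A ∩ B| = 2; needs |A ∩ B| > 2 — false.
(c) block 21: |A| = 8, |A ∩ B| = 6; needs |A ∩ B| / |A| ≥ 3/4 — true.

2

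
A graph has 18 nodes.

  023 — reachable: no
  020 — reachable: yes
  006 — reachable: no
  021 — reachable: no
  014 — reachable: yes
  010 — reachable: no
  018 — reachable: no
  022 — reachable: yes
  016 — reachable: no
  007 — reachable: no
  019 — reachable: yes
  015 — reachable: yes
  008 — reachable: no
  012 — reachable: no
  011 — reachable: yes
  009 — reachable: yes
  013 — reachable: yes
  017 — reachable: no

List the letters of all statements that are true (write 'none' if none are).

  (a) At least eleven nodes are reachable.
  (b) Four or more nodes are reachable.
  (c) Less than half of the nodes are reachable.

(b), (c)

|A| = 18, |A ∩ B| = 8, |A ∖ B| = 10.
(a) |A ∩ B| ≥ 11: fails.
(b) |A ∩ B| ≥ 4: holds.
(c) |A ∩ B| < |A ∖ B|: holds.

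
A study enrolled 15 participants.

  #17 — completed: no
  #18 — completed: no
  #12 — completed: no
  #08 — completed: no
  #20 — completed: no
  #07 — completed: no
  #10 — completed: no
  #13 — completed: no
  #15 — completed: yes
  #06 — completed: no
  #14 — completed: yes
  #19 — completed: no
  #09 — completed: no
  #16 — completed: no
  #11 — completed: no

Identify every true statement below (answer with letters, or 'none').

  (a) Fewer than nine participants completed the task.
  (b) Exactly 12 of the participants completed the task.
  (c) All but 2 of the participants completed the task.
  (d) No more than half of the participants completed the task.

|A| = 15, |A ∩ B| = 2, |A ∖ B| = 13.
(a) |A ∩ B| < 9: holds.
(b) |A ∩ B| = 12: fails.
(c) |A ∖ B| = 2: fails.
(d) |A ∩ B| ≤ |A ∖ B|: holds.

(a), (d)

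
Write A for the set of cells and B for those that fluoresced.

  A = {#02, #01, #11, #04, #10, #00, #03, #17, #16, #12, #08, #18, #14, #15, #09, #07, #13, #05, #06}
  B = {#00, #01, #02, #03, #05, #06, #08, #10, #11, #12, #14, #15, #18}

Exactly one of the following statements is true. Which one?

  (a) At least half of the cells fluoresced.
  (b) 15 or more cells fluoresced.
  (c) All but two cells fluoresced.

|A| = 19, |A ∩ B| = 13, |A ∖ B| = 6.
(a) requires |A ∩ B| ≥ |A ∖ B|: true.
(b) requires |A ∩ B| ≥ 15: false.
(c) requires |A ∖ B| = 2: false.

(a)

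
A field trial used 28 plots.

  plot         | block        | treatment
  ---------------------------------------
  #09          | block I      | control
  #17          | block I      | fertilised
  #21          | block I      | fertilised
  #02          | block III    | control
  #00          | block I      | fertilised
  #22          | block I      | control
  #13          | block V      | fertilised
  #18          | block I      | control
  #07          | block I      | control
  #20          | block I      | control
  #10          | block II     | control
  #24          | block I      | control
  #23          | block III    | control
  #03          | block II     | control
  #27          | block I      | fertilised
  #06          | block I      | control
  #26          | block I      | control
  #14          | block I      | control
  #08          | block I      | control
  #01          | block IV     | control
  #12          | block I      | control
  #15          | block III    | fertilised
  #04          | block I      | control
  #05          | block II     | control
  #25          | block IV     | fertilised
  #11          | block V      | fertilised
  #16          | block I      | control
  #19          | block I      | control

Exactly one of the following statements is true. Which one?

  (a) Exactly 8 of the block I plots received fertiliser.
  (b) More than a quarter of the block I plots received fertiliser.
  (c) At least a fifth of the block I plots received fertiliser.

|A| = 18, |A ∩ B| = 4, |A ∖ B| = 14.
(a) requires |A ∩ B| = 8: false.
(b) requires |A ∩ B| / |A| > 1/4: false.
(c) requires |A ∩ B| / |A| ≥ 1/5: true.

(c)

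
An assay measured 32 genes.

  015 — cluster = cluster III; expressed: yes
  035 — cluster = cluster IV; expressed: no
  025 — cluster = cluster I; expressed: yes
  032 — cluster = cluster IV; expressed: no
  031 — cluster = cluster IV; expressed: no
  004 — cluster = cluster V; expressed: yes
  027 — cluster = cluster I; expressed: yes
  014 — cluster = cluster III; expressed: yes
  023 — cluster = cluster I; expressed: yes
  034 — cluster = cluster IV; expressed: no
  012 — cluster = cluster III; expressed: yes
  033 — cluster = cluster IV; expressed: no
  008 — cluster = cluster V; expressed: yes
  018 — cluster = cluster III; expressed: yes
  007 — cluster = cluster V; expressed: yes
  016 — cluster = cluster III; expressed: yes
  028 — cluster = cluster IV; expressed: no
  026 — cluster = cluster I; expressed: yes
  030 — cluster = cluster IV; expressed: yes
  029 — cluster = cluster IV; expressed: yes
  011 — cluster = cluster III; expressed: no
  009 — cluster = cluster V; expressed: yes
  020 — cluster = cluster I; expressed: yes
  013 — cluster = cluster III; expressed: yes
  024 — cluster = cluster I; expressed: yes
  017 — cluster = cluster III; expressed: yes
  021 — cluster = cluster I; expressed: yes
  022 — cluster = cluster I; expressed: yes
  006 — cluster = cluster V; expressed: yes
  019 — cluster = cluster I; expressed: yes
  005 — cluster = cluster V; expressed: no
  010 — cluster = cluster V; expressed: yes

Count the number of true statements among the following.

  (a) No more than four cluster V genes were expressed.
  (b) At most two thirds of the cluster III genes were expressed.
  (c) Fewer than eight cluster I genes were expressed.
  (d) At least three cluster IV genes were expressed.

0

(a) cluster V: |A| = 7, |A ∩ B| = 6; needs |A ∩ B| ≤ 4 — false.
(b) cluster III: |A| = 8, |A ∩ B| = 7; needs |A ∩ B| / |A| ≤ 2/3 — false.
(c) cluster I: |A| = 9, |A ∩ B| = 9; needs |A ∩ B| < 8 — false.
(d) cluster IV: |A| = 8, |A ∩ B| = 2; needs |A ∩ B| ≥ 3 — false.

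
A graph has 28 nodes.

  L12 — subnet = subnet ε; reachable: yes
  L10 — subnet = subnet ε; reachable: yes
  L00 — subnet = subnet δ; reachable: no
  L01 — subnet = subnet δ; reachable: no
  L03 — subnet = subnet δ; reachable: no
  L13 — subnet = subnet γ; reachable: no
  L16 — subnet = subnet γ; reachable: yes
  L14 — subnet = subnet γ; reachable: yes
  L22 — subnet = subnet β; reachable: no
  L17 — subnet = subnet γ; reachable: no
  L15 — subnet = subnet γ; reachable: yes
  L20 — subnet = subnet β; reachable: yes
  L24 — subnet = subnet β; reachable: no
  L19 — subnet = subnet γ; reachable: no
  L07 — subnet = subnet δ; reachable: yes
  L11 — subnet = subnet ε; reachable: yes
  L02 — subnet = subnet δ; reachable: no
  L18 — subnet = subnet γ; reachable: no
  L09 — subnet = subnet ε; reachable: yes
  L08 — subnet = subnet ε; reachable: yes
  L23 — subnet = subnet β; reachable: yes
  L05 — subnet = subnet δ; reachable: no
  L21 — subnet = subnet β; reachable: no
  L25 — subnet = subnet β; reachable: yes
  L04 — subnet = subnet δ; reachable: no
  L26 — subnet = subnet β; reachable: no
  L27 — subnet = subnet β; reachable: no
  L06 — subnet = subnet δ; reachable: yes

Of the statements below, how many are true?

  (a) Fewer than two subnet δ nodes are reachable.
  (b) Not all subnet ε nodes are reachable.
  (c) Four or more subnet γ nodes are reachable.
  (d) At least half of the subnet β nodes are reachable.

(a) subnet δ: |A| = 8, |A ∩ B| = 2; needs |A ∩ B| < 2 — false.
(b) subnet ε: |A| = 5, |A ∩ B| = 5; needs A ⊄ B (|A ∖ B| ≥ 1) — false.
(c) subnet γ: |A| = 7, |A ∩ B| = 3; needs |A ∩ B| ≥ 4 — false.
(d) subnet β: |A| = 8, |A ∩ B| = 3; needs |A ∩ B| ≥ |A ∖ B| — false.

0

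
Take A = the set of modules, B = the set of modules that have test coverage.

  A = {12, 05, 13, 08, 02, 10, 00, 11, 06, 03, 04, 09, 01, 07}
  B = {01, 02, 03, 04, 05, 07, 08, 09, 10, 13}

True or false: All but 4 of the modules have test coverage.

Truth condition: |A ∖ B| = 4.
A (the restrictor) = {12, 05, 13, 08, 02, 10, 00, 11, 06, 03, 04, 09, 01, 07}, |A| = 14.
A ∖ B = {12, 00, 11, 06}, so |A ∖ B| = 4.
|A ∖ B| = 4, so the statement is true.

True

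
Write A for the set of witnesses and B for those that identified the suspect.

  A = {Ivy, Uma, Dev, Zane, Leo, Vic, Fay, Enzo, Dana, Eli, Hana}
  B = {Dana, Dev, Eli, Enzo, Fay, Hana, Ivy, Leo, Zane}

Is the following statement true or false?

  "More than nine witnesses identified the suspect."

Truth condition: |A ∩ B| > 9.
A (the restrictor) = {Ivy, Uma, Dev, Zane, Leo, Vic, Fay, Enzo, Dana, Eli, Hana}, |A| = 11.
A ∩ B = {Ivy, Dev, Zane, Leo, Fay, Enzo, Dana, Eli, Hana}, so |A ∩ B| = 9.
|A ∩ B| = 9, so the statement is false.

False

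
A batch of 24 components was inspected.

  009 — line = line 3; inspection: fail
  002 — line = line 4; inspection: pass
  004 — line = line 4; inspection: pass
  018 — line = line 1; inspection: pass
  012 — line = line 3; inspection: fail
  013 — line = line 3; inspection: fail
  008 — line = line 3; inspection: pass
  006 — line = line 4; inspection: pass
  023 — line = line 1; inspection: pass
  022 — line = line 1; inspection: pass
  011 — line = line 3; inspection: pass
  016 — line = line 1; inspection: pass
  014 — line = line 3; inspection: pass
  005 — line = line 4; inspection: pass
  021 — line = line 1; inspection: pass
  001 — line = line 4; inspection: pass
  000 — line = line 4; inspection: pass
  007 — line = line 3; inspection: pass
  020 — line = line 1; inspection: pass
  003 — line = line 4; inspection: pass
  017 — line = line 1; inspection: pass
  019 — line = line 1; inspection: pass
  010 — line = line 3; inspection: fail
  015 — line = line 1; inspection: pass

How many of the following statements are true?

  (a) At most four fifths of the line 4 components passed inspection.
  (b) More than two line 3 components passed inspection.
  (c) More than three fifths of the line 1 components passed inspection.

(a) line 4: |A| = 7, |A ∩ B| = 7; needs |A ∩ B| / |A| ≤ 4/5 — false.
(b) line 3: |A| = 8, |A ∩ B| = 4; needs |A ∩ B| > 2 — true.
(c) line 1: |A| = 9, |A ∩ B| = 9; needs |A ∩ B| / |A| > 3/5 — true.

2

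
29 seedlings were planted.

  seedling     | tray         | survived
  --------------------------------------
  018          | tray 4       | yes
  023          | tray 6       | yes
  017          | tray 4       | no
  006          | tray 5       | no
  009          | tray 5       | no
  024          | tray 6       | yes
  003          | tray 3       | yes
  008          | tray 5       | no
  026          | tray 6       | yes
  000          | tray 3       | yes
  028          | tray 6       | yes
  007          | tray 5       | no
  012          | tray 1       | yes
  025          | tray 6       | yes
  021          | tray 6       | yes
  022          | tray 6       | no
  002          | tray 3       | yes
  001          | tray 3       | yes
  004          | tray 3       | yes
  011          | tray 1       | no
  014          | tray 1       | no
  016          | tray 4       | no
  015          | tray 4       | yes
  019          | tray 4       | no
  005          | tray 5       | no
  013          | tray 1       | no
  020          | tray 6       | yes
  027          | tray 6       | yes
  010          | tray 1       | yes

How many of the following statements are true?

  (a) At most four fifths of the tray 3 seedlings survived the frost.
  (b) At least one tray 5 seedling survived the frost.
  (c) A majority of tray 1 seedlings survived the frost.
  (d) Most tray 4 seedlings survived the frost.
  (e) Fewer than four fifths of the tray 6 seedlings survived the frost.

(a) tray 3: |A| = 5, |A ∩ B| = 5; needs |A ∩ B| / |A| ≤ 4/5 — false.
(b) tray 5: |A| = 5, |A ∩ B| = 0; needs A ∩ B ≠ ∅ (|A ∩ B| ≥ 1) — false.
(c) tray 1: |A| = 5, |A ∩ B| = 2; needs |A ∩ B| > |A ∖ B| — false.
(d) tray 4: |A| = 5, |A ∩ B| = 2; needs |A ∩ B| > |A ∖ B| — false.
(e) tray 6: |A| = 9, |A ∩ B| = 8; needs |A ∩ B| / |A| < 4/5 — false.

0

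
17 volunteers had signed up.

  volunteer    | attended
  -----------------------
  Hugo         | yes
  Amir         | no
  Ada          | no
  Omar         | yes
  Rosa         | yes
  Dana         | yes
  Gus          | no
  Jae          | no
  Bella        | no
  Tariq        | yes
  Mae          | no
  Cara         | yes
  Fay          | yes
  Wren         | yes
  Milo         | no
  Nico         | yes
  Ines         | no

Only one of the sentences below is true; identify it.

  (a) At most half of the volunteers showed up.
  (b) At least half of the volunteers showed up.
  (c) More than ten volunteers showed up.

|A| = 17, |A ∩ B| = 9, |A ∖ B| = 8.
(a) requires |A ∩ B| ≤ |A ∖ B|: false.
(b) requires |A ∩ B| ≥ |A ∖ B|: true.
(c) requires |A ∩ B| > 10: false.

(b)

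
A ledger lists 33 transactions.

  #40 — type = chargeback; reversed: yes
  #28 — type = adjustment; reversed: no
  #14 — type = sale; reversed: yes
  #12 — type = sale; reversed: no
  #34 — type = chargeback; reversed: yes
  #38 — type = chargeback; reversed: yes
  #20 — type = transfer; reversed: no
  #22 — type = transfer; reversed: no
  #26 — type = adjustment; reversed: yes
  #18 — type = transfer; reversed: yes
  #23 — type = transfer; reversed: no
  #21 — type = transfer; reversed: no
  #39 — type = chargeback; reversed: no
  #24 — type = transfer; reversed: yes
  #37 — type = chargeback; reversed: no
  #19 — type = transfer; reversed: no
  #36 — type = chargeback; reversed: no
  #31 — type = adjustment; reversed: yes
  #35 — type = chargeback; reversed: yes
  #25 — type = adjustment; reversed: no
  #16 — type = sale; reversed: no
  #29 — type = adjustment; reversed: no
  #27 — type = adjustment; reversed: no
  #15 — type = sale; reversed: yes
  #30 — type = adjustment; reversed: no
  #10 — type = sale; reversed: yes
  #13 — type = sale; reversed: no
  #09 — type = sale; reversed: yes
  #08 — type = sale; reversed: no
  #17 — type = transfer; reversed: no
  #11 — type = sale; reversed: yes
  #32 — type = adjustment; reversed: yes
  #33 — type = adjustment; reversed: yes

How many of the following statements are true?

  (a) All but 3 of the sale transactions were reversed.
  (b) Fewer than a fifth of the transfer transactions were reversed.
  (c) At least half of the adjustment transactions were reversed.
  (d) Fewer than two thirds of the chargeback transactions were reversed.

(a) sale: |A| = 9, |A ∩ B| = 5; needs |A ∖ B| = 3 — false.
(b) transfer: |A| = 8, |A ∩ B| = 2; needs |A ∩ B| / |A| < 1/5 — false.
(c) adjustment: |A| = 9, |A ∩ B| = 4; needs |A ∩ B| ≥ |A ∖ B| — false.
(d) chargeback: |A| = 7, |A ∩ B| = 4; needs |A ∩ B| / |A| < 2/3 — true.

1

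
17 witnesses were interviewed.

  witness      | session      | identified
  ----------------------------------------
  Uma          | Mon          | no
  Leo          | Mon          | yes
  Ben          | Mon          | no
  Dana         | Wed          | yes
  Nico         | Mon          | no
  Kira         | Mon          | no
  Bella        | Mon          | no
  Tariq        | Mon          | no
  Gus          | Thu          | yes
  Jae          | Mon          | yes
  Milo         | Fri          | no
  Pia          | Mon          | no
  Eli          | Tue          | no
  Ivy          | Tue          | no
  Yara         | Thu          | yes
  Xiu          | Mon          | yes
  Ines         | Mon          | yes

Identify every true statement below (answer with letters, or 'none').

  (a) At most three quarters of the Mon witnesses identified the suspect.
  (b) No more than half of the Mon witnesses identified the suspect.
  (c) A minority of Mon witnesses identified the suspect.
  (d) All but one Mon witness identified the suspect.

|A| = 11, |A ∩ B| = 4, |A ∖ B| = 7.
(a) |A ∩ B| / |A| ≤ 3/4: holds.
(b) |A ∩ B| ≤ |A ∖ B|: holds.
(c) |A ∩ B| < |A ∖ B|: holds.
(d) |A ∖ B| = 1: fails.

(a), (b), (c)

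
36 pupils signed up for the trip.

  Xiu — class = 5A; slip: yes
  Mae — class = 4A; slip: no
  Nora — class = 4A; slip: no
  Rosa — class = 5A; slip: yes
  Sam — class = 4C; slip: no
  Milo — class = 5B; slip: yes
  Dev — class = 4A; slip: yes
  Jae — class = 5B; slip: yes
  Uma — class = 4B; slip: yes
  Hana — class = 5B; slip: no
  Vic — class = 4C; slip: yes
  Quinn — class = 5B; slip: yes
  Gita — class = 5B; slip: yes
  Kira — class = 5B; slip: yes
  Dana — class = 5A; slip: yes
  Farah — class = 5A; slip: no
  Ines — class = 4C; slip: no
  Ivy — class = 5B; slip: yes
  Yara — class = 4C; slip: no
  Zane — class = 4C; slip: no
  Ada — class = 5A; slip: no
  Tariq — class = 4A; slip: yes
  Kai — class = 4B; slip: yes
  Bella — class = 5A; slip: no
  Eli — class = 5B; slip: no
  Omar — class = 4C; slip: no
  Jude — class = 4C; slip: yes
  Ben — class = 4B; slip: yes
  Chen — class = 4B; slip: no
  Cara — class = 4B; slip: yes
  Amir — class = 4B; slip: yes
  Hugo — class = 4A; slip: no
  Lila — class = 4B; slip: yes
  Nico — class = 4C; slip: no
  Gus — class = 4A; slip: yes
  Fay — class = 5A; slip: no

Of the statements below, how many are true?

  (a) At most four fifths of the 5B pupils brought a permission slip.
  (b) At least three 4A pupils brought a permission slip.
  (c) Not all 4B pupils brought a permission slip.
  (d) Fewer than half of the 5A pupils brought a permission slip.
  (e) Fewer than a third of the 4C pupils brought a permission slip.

5

(a) 5B: |A| = 8, |A ∩ B| = 6; needs |A ∩ B| / |A| ≤ 4/5 — true.
(b) 4A: |A| = 6, |A ∩ B| = 3; needs |A ∩ B| ≥ 3 — true.
(c) 4B: |A| = 7, |A ∩ B| = 6; needs A ⊄ B (|A ∖ B| ≥ 1) — true.
(d) 5A: |A| = 7, |A ∩ B| = 3; needs |A ∩ B| < |A ∖ B| — true.
(e) 4C: |A| = 8, |A ∩ B| = 2; needs |A ∩ B| / |A| < 1/3 — true.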